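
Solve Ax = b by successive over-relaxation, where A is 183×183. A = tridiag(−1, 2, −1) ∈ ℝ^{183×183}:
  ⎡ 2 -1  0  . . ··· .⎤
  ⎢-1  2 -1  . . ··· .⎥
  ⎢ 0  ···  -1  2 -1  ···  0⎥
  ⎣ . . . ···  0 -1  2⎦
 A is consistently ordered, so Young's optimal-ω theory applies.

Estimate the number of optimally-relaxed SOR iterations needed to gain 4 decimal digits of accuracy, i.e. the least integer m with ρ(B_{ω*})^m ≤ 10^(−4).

ρ_J = max_k |cos(kπ/184)| = cos(π/184) = 0.9998542
1 − cos²(π/184) = sin²(π/184) ⇒ √(1−ρ_J²) = sin(π/184) = 0.0170730.
ω* = 2/(1 + 0.0170730) = 2/1.0170730 = 1.9664272.
and ρ(B_{ω*}) = 1.9664272 − 1 = 0.9664272.
For 4 digits: m = 4·ln10 / (−ln 0.9664272) = 9.21034/0.0341493 = 269.708; round up → m = 270.

m = 270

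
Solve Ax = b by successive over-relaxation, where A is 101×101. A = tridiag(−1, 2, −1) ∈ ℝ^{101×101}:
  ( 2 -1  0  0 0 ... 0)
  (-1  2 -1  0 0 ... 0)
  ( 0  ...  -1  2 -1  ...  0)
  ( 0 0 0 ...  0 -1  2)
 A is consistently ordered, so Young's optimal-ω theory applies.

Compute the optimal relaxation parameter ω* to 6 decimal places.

With n=101, ρ(Jacobi) = cos(π/102) = 0.999526.
√(1 − cos²(π/102)) = sin(π/102) ≈ 0.0307951.
So ω* = 2/1.0307951 = 1.940250 (Young).
At ω = 1.940250 every |λ(B_ω)| = ω−1, so ρ_SOR = 0.940250.

ω* = 1.940250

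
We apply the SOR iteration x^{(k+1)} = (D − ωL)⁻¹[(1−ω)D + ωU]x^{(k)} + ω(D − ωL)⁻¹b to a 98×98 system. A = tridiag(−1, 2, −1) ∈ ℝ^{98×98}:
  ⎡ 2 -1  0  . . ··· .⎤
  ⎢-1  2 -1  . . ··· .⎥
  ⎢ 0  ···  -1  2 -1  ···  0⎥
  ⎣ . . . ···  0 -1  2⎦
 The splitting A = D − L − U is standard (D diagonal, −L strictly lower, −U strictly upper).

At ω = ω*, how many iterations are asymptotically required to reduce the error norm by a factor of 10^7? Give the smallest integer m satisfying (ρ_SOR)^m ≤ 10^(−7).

m = 254

ρ_J = max_k |cos(kπ/99)| = cos(π/99) = 0.9994965
√(1−ρ_J²) = |sin(π/99)| = 0.0317279
ω* = 2/(1+0.0317279) = 1.9384956
ρ_SOR = ω* − 1 ≈ 0.9384956.
m ≥ 7·ln10 / (−ln 0.9384956) = 253.920; smallest integer m = 254.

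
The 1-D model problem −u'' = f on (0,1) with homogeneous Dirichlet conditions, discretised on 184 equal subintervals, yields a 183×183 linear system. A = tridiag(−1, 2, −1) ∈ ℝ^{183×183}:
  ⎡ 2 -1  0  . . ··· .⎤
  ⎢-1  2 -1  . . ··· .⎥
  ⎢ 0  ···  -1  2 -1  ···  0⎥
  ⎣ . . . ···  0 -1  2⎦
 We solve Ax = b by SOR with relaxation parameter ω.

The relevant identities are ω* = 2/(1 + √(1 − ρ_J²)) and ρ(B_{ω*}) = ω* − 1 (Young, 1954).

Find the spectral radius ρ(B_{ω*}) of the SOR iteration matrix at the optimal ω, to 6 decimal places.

ρ_SOR = 0.966427

With n=183, ρ(Jacobi) = cos(π/184) = 0.999854.
√(1 − cos²(π/184)) = sin(π/184) ≈ 0.0170730.
Then 2/(1+√(1−ρ_J²)) = 2/(1+0.0170730); ω* = 2/1.0170730 = 1.966427.
ρ(B_{ω*}) = ω*−1 = 0.966427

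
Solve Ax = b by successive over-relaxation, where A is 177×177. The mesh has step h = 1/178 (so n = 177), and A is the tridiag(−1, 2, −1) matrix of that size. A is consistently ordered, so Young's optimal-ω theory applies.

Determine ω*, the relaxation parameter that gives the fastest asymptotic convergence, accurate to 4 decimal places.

ω* = 1.9653

[ρ_J] n=177: ρ(B_J) = cos(π/(n+1)) = cos(π/178) = 0.9998.
√(1 − cos²(π/178)) = sin(π/178) ≈ 0.01765.
ω* = 2/(1 + 0.01765) = 2/1.01765 = 1.9653.
and ρ(B_{ω*}) = 1.9653 − 1 = 0.9653.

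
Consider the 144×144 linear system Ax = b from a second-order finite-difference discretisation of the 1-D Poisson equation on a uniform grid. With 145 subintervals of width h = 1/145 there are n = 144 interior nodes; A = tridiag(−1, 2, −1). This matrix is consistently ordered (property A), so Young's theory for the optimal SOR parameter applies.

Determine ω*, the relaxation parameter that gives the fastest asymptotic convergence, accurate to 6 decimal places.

With n=144, ρ(Jacobi) = cos(π/145) = 0.999765.
√(1−ρ_J²) simplifies to sin(π/145) = 0.0216645.
ω* = 2 / (1 + 0.0216645) = 2 / 1.0216645 ≈ 1.957590.
ρ_SOR = ω* − 1 = 1.957590 − 1 = 0.957590.

ω* = 1.957590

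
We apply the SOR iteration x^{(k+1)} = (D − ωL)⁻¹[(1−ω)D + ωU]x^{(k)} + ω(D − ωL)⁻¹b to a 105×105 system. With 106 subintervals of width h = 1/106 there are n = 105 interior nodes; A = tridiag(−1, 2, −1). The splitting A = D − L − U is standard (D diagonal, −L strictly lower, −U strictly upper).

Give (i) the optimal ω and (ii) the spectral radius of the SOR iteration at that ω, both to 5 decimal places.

ω* = 1.94244, ρ_SOR = 0.94244

With n=105, ρ(Jacobi) = cos(π/106) = 0.99956.
1 − cos²(π/106) = sin²(π/106) ⇒ √(1−ρ_J²) = sin(π/106) = 0.029633.
Young: ω* = 2/(1+√(1−ρ_J²)) = 2/(1+0.029633) = 2/1.029633 = 1.94244.
[ρ_SOR] ω* − 1 = 0.94244.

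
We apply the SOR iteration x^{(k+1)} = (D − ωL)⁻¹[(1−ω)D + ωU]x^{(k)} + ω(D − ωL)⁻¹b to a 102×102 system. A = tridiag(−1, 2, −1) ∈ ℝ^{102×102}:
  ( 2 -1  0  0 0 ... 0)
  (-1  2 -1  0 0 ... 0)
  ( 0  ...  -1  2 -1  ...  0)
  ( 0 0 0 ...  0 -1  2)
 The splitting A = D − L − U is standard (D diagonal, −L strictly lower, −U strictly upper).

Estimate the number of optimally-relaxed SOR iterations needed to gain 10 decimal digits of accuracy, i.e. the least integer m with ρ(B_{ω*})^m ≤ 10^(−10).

B_J for the 102×102 system has eigenvalues cos(kπ/103); ρ_J = cos(π/103) = 0.9995349.
√(1 − cos²(π/103)) = sin(π/103) ≈ 0.0304962.
Young: ω* = 2/(1+√(1−ρ_J²)) = 2/(1+0.0304962) = 2/1.0304962 = 1.9408126.
and ρ(B_{ω*}) = 1.9408126 − 1 = 0.9408126.
For 10 digits: m = 10·ln10 / (−ln 0.9408126) = 23.0259/0.0610113 = 377.404; round up → m = 378.

m = 378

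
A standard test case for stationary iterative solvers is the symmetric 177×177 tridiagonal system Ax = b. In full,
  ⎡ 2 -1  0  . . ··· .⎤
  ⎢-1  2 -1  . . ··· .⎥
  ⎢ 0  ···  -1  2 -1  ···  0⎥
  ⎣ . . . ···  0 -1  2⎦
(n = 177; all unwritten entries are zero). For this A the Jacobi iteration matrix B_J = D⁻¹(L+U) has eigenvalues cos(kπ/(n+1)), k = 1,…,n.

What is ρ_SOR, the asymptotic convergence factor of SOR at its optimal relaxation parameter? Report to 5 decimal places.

B_J for the 177×177 system has eigenvalues cos(kπ/178); ρ_J = cos(π/178) = 0.99984.
1 − cos²(π/178) = sin²(π/178) ⇒ √(1−ρ_J²) = sin(π/178) = 0.017648.
ω* = 2 / (1 + 0.017648) = 2 / 1.017648 ≈ 1.96532.
Hence ρ(B_{ω*}) = 1.96532 − 1 = 0.96532.

ρ_SOR = 0.96532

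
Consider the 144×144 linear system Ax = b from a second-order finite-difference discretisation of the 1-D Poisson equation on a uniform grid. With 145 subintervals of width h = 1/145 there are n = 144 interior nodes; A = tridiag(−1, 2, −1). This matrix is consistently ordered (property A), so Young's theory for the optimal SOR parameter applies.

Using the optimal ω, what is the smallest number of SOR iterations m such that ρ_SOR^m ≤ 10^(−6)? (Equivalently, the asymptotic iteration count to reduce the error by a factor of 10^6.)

With n=144, ρ(Jacobi) = cos(π/145) = 0.9997653.
√(1−ρ_J²) = |sin(π/145)| = 0.0216645
ω* = 2/(1+0.0216645) = 1.9575898
At ω = 1.9575898 every |λ(B_ω)| = ω−1, so ρ_SOR = 0.9575898.
6·ln10 = 13.8155; −ln(0.9575898) = 0.0433358; m = ⌈13.8155/0.0433358⌉ = ⌈318.801⌉ = 319.

m = 319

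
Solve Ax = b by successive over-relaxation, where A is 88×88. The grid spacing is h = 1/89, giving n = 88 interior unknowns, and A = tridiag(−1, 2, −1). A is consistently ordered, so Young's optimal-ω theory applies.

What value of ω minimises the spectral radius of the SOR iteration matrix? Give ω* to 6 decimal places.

½·tridiag(1,0,1) at n=88: λ_k = cos(kπ/89); max |λ| at k=1 ⇒ ρ_J = cos(π/89) ≈ 0.999377.
1 − cos²(π/89) = sin²(π/89) ⇒ √(1−ρ_J²) = sin(π/89) = 0.0352915.
Young: ω* = 2/(1+√(1−ρ_J²)) = 2/(1+0.0352915) = 2/1.0352915 = 1.931823.
and ρ(B_{ω*}) = 1.931823 − 1 = 0.931823.

ω* = 1.931823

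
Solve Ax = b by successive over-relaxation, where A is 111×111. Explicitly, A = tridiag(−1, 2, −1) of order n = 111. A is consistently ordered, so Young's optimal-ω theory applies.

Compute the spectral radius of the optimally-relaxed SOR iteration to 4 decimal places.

With n=111, ρ(Jacobi) = cos(π/112) = 0.9996.
√(1−ρ_J²) = |sin(π/112)| = 0.02805
ω* = 2 / (1 + 0.02805) = 2 / 1.02805 ≈ 1.9454.
ρ(B_{ω*}) = ω*−1 = 0.9454

ρ_SOR = 0.9454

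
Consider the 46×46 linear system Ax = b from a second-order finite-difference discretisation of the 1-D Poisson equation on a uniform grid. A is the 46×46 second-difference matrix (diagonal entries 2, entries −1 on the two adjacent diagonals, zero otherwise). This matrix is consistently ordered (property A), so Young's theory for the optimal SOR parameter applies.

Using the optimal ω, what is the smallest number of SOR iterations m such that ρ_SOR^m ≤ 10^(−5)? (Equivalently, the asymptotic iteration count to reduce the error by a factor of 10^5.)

m = 87

½·tridiag(1,0,1) at n=46: λ_k = cos(kπ/47); max |λ| at k=1 ⇒ ρ_J = cos(π/47) ≈ 0.9977669.
√(1−ρ_J²) simplifies to sin(π/47) = 0.0667926.
ω* = 2/(1+0.0667926) = 1.8747787
ρ_SOR = ω* − 1 ≈ 0.8747787.
For 5 digits: m = 5·ln10 / (−ln 0.8747787) = 11.5129/0.133784 = 86.056; round up → m = 87.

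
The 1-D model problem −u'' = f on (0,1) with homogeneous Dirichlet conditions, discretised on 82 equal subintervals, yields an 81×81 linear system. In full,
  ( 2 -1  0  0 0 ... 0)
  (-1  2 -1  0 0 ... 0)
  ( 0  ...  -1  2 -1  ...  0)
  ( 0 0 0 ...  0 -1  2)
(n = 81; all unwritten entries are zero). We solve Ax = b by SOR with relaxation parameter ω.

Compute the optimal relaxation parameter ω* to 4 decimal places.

n=81: λ(B_J) = 1 − λ(A)/2 = cos(kπ/82); k=1 gives ρ_J = 0.9993.
√(1−ρ_J²) simplifies to sin(π/82) = 0.03830.
So ω* = 2/1.03830 = 1.9262 (Young).
[ρ_SOR] ω* − 1 = 0.9262.

ω* = 1.9262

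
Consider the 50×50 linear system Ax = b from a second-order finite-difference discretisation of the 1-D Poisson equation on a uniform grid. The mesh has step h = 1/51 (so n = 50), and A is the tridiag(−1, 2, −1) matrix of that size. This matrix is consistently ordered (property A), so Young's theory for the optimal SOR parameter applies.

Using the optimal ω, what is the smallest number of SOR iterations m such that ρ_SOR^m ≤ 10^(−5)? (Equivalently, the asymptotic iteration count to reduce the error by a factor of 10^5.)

[ρ_J] n=50: ρ(B_J) = cos(π/(n+1)) = cos(π/51) = 0.9981033.
√(1 − cos²(π/51)) = sin(π/51) ≈ 0.0615609.
ω* = 2/(1+0.0615609) = 1.8840181
ρ(B_{ω*}) = ω*−1 = 0.8840181
5·ln10 = 11.5129; −ln(0.8840181) = 0.123278; m = ⌈11.5129/0.123278⌉ = ⌈93.390⌉ = 94.

m = 94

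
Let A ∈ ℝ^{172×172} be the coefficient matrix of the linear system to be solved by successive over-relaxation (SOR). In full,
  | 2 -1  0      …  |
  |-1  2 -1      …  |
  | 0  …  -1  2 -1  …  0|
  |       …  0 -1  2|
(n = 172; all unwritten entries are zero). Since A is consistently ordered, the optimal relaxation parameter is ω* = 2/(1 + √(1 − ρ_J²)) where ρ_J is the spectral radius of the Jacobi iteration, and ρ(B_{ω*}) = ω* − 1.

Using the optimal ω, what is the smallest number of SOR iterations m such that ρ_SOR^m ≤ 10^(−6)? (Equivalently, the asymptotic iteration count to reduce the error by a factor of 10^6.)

m = 381

ρ_J = max_k |cos(kπ/173)| = cos(π/173) = 0.9998351
1 − cos²(π/173) = sin²(π/173) ⇒ √(1−ρ_J²) = sin(π/173) = 0.0181585.
ω* = 2 / (1 + 0.0181585) = 2 / 1.0181585 ≈ 1.9643307.
ρ(B_{ω*}) = ω*−1 = 0.9643307
ρ_SOR^m ≤ 10^(−6) ⇔ m ≥ 6·ln10/(−ln 0.9643307) = 13.8155/0.036321 = 380.372; m = ⌈380.372⌉ = 381.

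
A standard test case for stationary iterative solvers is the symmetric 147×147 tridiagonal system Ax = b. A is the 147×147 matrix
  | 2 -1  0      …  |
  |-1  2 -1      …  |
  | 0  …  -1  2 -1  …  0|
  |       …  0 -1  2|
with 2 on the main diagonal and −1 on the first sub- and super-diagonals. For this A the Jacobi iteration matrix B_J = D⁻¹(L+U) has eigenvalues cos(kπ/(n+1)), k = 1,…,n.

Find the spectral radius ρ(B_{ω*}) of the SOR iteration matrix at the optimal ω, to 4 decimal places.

ρ_SOR = 0.9584

ρ_J = max_k |cos(kπ/148)| = cos(π/148) = 0.9998
√(1 − cos²(π/148)) = sin(π/148) ≈ 0.02123.
ω* = 2/(1 + 0.02123) = 2/1.02123 = 1.9584.
ρ_SOR = ω* − 1 = 1.9584 − 1 = 0.9584.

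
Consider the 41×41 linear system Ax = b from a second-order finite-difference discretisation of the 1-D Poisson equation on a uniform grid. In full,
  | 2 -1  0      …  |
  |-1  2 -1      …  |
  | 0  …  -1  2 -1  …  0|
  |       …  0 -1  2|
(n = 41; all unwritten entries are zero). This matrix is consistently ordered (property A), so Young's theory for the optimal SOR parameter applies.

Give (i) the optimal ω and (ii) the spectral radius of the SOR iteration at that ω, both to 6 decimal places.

ω* = 1.860932, ρ_SOR = 0.860932

spectrum of D⁻¹(L+U) = {cos(kπ/42) : 1≤k≤41}; ρ_J = cos(π/42) = 0.997204.
1 − cos²(π/42) = sin²(π/42) ⇒ √(1−ρ_J²) = sin(π/42) = 0.0747301.
ω* = 2/(1+0.0747301) = 1.860932
ρ_SOR = ω* − 1 = 1.860932 − 1 = 0.860932.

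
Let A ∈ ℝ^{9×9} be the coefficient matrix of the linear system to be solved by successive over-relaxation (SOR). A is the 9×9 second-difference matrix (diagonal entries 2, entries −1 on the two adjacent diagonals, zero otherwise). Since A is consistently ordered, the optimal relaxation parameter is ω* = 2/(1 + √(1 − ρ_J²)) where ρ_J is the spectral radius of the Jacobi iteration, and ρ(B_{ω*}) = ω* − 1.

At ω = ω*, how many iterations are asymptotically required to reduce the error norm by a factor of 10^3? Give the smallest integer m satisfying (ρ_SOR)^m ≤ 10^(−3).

m = 11

n=9: λ(B_J) = 1 − λ(A)/2 = cos(kπ/10); k=1 gives ρ_J = 0.9510565.
root = sin(π/10) = 0.3090170  (since 1−cos² = sin²).
So ω* = 2/1.3090170 = 1.5278640 (Young).
Hence ρ(B_{ω*}) = 1.5278640 − 1 = 0.5278640.
m ≥ 3·ln10 / (−ln 0.5278640) = 10.812; smallest integer m = 11.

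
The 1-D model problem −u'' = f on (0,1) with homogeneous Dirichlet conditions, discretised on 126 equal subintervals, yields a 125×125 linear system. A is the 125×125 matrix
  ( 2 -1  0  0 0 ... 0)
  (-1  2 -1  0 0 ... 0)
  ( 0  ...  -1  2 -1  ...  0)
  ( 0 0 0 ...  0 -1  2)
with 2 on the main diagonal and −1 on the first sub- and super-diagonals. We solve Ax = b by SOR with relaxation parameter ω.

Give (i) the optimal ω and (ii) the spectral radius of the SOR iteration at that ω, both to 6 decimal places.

ω* = 1.951351, ρ_SOR = 0.951351

B_J for the 125×125 system has eigenvalues cos(kπ/126); ρ_J = cos(π/126) = 0.999689.
root = sin(π/126) = 0.0249307  (since 1−cos² = sin²).
ω* = 2 / (1 + 0.0249307) = 2 / 1.0249307 ≈ 1.951351.
ρ_SOR = ω* − 1 = 1.951351 − 1 = 0.951351.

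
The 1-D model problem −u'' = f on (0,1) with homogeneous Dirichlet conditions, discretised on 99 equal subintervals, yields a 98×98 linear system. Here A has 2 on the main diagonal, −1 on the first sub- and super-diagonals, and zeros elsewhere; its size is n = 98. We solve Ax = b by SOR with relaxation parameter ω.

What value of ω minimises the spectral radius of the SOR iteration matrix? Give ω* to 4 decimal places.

ω* = 1.9385

spectrum of D⁻¹(L+U) = {cos(kπ/99) : 1≤k≤98}; ρ_J = cos(π/99) = 0.9995.
√(1−ρ_J²) simplifies to sin(π/99) = 0.03173.
ω* = 2 / (1 + 0.03173) = 2 / 1.03173 ≈ 1.9385.
ρ(B_{ω*}) = ω*−1 = 0.9385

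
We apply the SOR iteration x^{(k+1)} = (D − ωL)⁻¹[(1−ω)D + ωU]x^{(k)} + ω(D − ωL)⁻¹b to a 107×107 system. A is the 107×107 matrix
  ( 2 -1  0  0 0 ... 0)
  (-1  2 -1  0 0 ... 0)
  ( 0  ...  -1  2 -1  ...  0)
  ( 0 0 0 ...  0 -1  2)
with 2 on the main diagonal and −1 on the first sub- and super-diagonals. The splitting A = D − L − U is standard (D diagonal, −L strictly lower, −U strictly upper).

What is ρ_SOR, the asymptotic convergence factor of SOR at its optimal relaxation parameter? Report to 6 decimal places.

ρ_SOR = 0.943475

spectrum of D⁻¹(L+U) = {cos(kπ/108) : 1≤k≤107}; ρ_J = cos(π/108) = 0.999577.
√(1−ρ_J²) = |sin(π/108)| = 0.0290847
[ω*] 2 ÷ (1 + 0.0290847) = 2 ÷ 1.0290847 = 1.943475.
At ω = 1.943475 every |λ(B_ω)| = ω−1, so ρ_SOR = 0.943475.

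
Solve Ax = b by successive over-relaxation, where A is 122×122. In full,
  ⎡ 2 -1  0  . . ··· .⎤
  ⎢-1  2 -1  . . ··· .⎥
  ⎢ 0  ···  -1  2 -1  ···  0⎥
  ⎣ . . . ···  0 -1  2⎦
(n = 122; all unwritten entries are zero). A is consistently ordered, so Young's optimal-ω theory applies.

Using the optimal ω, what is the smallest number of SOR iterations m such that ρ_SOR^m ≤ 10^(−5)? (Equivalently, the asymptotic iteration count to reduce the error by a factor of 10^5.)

½·tridiag(1,0,1) at n=122: λ_k = cos(kπ/123); max |λ| at k=1 ⇒ ρ_J = cos(π/123) ≈ 0.9996738.
root = sin(π/123) = 0.0255386  (since 1−cos² = sin²).
ω* = 2/(1+0.0255386) = 1.9501948
[ρ_SOR] ω* − 1 = 0.9501948.
Need (0.9501948)^m ≤ 10^(−5): m ≥ 5·ln10/|ln 0.9501948| = 11.5129/0.0510883 = 225.353 ⇒ m = 226.

m = 226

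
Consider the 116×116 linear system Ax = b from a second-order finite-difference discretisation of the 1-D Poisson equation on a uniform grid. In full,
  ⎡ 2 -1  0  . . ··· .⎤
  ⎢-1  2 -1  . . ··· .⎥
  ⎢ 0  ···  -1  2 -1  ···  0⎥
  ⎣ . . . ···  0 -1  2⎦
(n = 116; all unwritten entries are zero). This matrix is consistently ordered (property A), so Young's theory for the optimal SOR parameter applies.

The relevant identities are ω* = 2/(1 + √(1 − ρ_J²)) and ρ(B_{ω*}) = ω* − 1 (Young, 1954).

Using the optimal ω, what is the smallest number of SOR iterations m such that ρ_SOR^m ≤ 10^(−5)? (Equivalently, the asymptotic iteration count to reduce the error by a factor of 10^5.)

m = 215

n=116: λ(B_J) = 1 − λ(A)/2 = cos(kπ/117); k=1 gives ρ_J = 0.9996395.
√(1 − cos²(π/117)) = sin(π/117) ≈ 0.0268480.
So ω* = 2/1.0268480 = 1.9477079 (Young).
[ρ_SOR] ω* − 1 = 0.9477079.
Need (0.9477079)^m ≤ 10^(−5): m ≥ 5·ln10/|ln 0.9477079| = 11.5129/0.0537089 = 214.357 ⇒ m = 215.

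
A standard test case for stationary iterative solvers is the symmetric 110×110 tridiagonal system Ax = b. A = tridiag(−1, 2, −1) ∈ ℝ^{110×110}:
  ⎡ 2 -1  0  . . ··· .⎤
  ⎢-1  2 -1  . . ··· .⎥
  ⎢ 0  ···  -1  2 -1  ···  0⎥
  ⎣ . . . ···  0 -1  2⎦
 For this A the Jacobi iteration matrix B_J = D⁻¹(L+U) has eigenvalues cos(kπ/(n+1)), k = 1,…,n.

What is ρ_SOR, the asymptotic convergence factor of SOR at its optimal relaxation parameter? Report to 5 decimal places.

ρ_SOR = 0.94496

[ρ_J] n=110: ρ(B_J) = cos(π/(n+1)) = cos(π/111) = 0.99960.
√(1 − cos²(π/111)) = sin(π/111) ≈ 0.028299.
Young: ω* = 2/(1+√(1−ρ_J²)) = 2/(1+0.028299) = 2/1.028299 = 1.94496.
[ρ_SOR] ω* − 1 = 0.94496.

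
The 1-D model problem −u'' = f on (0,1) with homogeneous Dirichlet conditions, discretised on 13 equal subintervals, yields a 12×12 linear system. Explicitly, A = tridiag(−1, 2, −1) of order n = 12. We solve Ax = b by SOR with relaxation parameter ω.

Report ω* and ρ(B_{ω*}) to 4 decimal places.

[ρ_J] n=12: ρ(B_J) = cos(π/(n+1)) = cos(π/13) = 0.9709.
√(1−ρ_J²) simplifies to sin(π/13) = 0.23932.
So ω* = 2/1.23932 = 1.6138 (Young).
[ρ_SOR] ω* − 1 = 0.6138.

ω* = 1.6138, ρ_SOR = 0.6138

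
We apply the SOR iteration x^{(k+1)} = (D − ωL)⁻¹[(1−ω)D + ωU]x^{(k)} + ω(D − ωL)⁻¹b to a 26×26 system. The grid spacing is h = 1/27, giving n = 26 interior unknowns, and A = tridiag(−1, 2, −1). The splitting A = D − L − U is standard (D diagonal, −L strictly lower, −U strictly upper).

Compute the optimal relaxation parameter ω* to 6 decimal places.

ω* = 1.791966

B_J for the 26×26 system has eigenvalues cos(kπ/27); ρ_J = cos(π/27) = 0.993238.
1 − cos²(π/27) = sin²(π/27) ⇒ √(1−ρ_J²) = sin(π/27) = 0.1160929.
[ω*] 2 ÷ (1 + 0.1160929) = 2 ÷ 1.1160929 = 1.791966.
and ρ(B_{ω*}) = 1.791966 − 1 = 0.791966.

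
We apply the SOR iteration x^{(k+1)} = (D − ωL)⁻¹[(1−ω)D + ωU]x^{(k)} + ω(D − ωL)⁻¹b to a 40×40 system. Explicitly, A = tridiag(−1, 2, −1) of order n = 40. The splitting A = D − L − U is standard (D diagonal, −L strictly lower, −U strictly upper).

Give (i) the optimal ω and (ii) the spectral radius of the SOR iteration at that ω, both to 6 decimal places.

ω* = 1.857788, ρ_SOR = 0.857788

½·tridiag(1,0,1) at n=40: λ_k = cos(kπ/41); max |λ| at k=1 ⇒ ρ_J = cos(π/41) ≈ 0.997066.
√(1−ρ_J²) simplifies to sin(π/41) = 0.0765493.
Then 2/(1+√(1−ρ_J²)) = 2/(1+0.0765493); ω* = 2/1.0765493 = 1.857788.
and ρ(B_{ω*}) = 1.857788 − 1 = 0.857788.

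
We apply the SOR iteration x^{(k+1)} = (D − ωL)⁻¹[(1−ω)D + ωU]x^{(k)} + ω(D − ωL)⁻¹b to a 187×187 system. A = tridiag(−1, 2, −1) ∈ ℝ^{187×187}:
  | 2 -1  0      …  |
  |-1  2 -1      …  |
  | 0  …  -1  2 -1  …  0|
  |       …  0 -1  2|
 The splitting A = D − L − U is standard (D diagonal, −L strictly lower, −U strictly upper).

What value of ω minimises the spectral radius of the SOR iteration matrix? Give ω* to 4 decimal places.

ρ_J = max_k |cos(kπ/188)| = cos(π/188) = 0.9999
√(1−ρ_J²) = |sin(π/188)| = 0.01671
ω* = 2/(1 + 0.01671) = 2/1.01671 = 1.9671.
ρ_SOR = ω* − 1 ≈ 0.9671.

ω* = 1.9671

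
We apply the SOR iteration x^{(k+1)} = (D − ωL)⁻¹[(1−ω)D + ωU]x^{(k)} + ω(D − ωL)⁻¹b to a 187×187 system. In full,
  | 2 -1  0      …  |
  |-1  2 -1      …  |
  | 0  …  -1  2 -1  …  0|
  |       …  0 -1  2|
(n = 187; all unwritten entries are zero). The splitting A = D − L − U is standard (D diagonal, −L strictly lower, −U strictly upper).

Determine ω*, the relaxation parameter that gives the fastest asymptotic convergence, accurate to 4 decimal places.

ω* = 1.9671

½·tridiag(1,0,1) at n=187: λ_k = cos(kπ/188); max |λ| at k=1 ⇒ ρ_J = cos(π/188) ≈ 0.9999.
√(1−ρ_J²) = |sin(π/188)| = 0.01671
Young: ω* = 2/(1+√(1−ρ_J²)) = 2/(1+0.01671) = 2/1.01671 = 1.9671.
ρ(B_{ω*}) = ω*−1 = 0.9671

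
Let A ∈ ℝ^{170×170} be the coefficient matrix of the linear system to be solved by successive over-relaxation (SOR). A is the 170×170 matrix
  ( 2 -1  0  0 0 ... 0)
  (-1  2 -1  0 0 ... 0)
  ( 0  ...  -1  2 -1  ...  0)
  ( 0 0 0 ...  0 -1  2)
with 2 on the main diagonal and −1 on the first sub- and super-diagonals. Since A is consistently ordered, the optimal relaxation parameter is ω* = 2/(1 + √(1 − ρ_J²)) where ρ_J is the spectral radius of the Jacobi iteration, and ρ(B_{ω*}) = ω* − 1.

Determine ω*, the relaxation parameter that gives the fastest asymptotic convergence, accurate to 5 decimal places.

ω* = 1.96392

n=170: λ(B_J) = 1 − λ(A)/2 = cos(kπ/171); k=1 gives ρ_J = 0.99983.
√(1 − cos²(π/171)) = sin(π/171) ≈ 0.018371.
ω* = 2/(1+0.018371) = 1.96392
ρ(B_{ω*}) = ω*−1 = 0.96392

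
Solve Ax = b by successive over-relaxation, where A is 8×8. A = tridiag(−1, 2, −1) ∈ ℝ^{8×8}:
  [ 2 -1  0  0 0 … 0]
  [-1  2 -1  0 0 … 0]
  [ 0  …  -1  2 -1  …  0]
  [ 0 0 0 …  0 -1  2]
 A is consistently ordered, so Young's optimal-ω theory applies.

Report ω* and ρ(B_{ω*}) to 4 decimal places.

ω* = 1.4903, ρ_SOR = 0.4903

spectrum of D⁻¹(L+U) = {cos(kπ/9) : 1≤k≤8}; ρ_J = cos(π/9) = 0.9397.
1 − cos²(π/9) = sin²(π/9) ⇒ √(1−ρ_J²) = sin(π/9) = 0.34202.
So ω* = 2/1.34202 = 1.4903 (Young).
and ρ(B_{ω*}) = 1.4903 − 1 = 0.4903.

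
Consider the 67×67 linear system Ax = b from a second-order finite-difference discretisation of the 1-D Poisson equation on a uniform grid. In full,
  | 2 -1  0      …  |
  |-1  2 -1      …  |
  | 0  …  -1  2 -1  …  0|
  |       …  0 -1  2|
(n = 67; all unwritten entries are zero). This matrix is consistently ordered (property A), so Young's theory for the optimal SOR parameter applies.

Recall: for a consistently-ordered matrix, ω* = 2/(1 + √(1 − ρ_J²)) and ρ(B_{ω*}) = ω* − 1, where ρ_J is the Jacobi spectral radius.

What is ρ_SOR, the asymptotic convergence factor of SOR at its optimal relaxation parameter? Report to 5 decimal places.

ρ_SOR = 0.91171

½·tridiag(1,0,1) at n=67: λ_k = cos(kπ/68); max |λ| at k=1 ⇒ ρ_J = cos(π/68) ≈ 0.99893.
√(1 − cos²(π/68)) = sin(π/68) ≈ 0.046183.
ω* = 2 / (1 + 0.046183) = 2 / 1.046183 ≈ 1.91171.
ρ(B_{ω*}) = ω*−1 = 0.91171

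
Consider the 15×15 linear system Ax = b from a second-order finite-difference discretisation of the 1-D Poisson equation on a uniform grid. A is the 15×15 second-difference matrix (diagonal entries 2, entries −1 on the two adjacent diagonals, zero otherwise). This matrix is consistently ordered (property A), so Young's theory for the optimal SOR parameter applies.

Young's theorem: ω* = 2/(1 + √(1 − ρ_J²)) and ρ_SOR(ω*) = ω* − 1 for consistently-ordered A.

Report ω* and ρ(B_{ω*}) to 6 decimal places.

ρ_J = max_k |cos(kπ/16)| = cos(π/16) = 0.980785
√(1 − cos²(π/16)) = sin(π/16) ≈ 0.1950903.
ω* = 2/(1 + 0.1950903) = 2/1.1950903 = 1.673514.
ρ_SOR = ω* − 1 = 1.673514 − 1 = 0.673514.

ω* = 1.673514, ρ_SOR = 0.673514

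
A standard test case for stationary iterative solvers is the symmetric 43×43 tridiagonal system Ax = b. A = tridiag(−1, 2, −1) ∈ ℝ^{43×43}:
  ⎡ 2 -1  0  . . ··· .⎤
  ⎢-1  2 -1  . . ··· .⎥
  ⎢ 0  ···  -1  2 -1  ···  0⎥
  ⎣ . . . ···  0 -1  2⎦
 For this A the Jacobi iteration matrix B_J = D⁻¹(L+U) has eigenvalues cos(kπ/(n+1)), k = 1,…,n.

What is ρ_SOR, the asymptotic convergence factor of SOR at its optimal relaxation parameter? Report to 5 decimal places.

spectrum of D⁻¹(L+U) = {cos(kπ/44) : 1≤k≤43}; ρ_J = cos(π/44) = 0.99745.
1 − cos²(π/44) = sin²(π/44) ⇒ √(1−ρ_J²) = sin(π/44) = 0.071339.
Young: ω* = 2/(1+√(1−ρ_J²)) = 2/(1+0.071339) = 2/1.071339 = 1.86682.
ρ_SOR = ω* − 1 ≈ 0.86682.

ρ_SOR = 0.86682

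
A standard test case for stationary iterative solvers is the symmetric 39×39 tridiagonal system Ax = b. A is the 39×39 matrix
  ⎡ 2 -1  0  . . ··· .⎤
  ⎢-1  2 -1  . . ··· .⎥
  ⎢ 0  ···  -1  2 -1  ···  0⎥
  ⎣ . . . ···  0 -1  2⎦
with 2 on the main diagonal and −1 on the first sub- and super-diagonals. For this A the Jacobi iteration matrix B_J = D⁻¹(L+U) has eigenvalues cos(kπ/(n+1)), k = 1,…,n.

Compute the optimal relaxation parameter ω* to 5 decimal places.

With n=39, ρ(Jacobi) = cos(π/40) = 0.99692.
root = sin(π/40) = 0.078459  (since 1−cos² = sin²).
Then 2/(1+√(1−ρ_J²)) = 2/(1+0.078459); ω* = 2/1.078459 = 1.85450.
ρ_SOR = ω* − 1 = 1.85450 − 1 = 0.85450.

ω* = 1.85450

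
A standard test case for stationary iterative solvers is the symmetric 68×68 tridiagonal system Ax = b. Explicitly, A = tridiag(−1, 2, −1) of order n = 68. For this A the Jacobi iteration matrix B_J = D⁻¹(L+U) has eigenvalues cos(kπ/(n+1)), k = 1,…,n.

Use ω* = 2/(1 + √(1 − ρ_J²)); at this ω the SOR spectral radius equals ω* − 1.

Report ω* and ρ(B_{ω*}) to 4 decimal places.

ω* = 1.9129, ρ_SOR = 0.9129

[ρ_J] n=68: ρ(B_J) = cos(π/(n+1)) = cos(π/69) = 0.9990.
√(1−ρ_J²) = |sin(π/69)| = 0.04551
ω* = 2/(1+0.04551) = 1.9129
ρ_SOR = ω* − 1 = 1.9129 − 1 = 0.9129.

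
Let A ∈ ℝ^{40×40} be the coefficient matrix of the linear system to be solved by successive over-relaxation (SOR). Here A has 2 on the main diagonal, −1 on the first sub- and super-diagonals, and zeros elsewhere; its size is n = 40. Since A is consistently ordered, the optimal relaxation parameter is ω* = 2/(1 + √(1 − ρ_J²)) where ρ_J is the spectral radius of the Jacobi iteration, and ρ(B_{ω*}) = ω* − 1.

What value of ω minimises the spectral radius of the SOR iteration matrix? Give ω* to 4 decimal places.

ρ_J = max_k |cos(kπ/41)| = cos(π/41) = 0.9971
1 − cos²(π/41) = sin²(π/41) ⇒ √(1−ρ_J²) = sin(π/41) = 0.07655.
ω* = 2/(1+0.07655) = 1.8578
ρ_SOR = ω* − 1 = 1.8578 − 1 = 0.8578.

ω* = 1.8578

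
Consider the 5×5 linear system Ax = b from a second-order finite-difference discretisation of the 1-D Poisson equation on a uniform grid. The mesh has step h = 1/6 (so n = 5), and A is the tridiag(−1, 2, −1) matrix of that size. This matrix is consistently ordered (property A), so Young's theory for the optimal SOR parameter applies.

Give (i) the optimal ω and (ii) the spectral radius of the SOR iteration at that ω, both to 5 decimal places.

ω* = 1.33333, ρ_SOR = 0.33333

½·tridiag(1,0,1) at n=5: λ_k = cos(kπ/6); max |λ| at k=1 ⇒ ρ_J = cos(π/6) ≈ 0.86603.
1 − cos²(π/6) = sin²(π/6) ⇒ √(1−ρ_J²) = sin(π/6) = 0.500000.
Then 2/(1+√(1−ρ_J²)) = 2/(1+0.500000); ω* = 2/1.500000 = 1.33333.
[ρ_SOR] ω* − 1 = 0.33333.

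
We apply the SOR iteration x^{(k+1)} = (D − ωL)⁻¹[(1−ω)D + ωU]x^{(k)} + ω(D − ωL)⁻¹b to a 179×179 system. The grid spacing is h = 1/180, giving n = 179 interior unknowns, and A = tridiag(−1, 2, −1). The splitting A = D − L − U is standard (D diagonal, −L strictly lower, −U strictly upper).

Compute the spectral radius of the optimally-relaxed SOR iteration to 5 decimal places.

ρ_SOR = 0.96569

½·tridiag(1,0,1) at n=179: λ_k = cos(kπ/180); max |λ| at k=1 ⇒ ρ_J = cos(π/180) ≈ 0.99985.
1 − cos²(π/180) = sin²(π/180) ⇒ √(1−ρ_J²) = sin(π/180) = 0.017452.
[ω*] 2 ÷ (1 + 0.017452) = 2 ÷ 1.017452 = 1.96569.
and ρ(B_{ω*}) = 1.96569 − 1 = 0.96569.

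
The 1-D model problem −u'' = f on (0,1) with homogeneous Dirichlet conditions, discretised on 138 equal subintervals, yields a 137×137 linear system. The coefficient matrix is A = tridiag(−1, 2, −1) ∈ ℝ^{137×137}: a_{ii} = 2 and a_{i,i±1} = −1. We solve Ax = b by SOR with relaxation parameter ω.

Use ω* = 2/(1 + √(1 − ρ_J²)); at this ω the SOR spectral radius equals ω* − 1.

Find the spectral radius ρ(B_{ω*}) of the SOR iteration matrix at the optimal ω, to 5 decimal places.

n=137: λ(B_J) = 1 − λ(A)/2 = cos(kπ/138); k=1 gives ρ_J = 0.99974.
root = sin(π/138) = 0.022763  (since 1−cos² = sin²).
Young: ω* = 2/(1+√(1−ρ_J²)) = 2/(1+0.022763) = 2/1.022763 = 1.95549.
ρ_SOR = ω* − 1 = 1.95549 − 1 = 0.95549.

ρ_SOR = 0.95549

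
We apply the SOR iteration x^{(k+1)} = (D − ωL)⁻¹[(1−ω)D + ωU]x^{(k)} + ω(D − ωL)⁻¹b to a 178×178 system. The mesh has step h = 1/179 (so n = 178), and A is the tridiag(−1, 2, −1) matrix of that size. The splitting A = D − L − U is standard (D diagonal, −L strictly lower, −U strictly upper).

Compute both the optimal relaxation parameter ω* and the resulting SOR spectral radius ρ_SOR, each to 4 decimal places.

spectrum of D⁻¹(L+U) = {cos(kπ/179) : 1≤k≤178}; ρ_J = cos(π/179) = 0.9998.
√(1−ρ_J²) = |sin(π/179)| = 0.01755
Young: ω* = 2/(1+√(1−ρ_J²)) = 2/(1+0.01755) = 2/1.01755 = 1.9655.
At ω = 1.9655 every |λ(B_ω)| = ω−1, so ρ_SOR = 0.9655.

ω* = 1.9655, ρ_SOR = 0.9655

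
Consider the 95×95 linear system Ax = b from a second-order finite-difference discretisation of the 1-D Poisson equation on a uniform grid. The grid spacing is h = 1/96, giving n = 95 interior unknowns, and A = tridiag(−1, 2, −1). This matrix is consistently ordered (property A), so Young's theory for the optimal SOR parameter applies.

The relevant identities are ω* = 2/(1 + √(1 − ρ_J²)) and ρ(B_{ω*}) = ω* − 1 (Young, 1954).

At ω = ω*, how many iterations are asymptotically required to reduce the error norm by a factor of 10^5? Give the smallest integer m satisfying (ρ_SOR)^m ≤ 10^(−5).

[ρ_J] n=95: ρ(B_J) = cos(π/(n+1)) = cos(π/96) = 0.9994646.
root = sin(π/96) = 0.0327191  (since 1−cos² = sin²).
ω* = 2 / (1 + 0.0327191) = 2 / 1.0327191 ≈ 1.9366350.
ρ(B_{ω*}) = ω*−1 = 0.9366350
ρ_SOR^m ≤ 10^(−5) ⇔ m ≥ 5·ln10/(−ln 0.9366350) = 11.5129/0.0654616 = 175.873; m = ⌈175.873⌉ = 176.

m = 176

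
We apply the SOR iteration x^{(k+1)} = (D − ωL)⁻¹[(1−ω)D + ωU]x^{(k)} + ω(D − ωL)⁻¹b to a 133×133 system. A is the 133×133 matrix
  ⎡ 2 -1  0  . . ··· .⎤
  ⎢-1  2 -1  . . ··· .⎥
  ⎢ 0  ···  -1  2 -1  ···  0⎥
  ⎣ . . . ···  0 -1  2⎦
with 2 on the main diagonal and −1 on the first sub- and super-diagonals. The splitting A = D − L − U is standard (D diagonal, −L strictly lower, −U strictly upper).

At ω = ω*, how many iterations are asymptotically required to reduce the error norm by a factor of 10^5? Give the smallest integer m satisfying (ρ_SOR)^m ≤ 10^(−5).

[ρ_J] n=133: ρ(B_J) = cos(π/(n+1)) = cos(π/134) = 0.9997252.
√(1−ρ_J²) = |sin(π/134)| = 0.0234426
So ω* = 2/1.0234426 = 1.9541887 (Young).
At ω = 1.9541887 every |λ(B_ω)| = ω−1, so ρ_SOR = 0.9541887.
Need (0.9541887)^m ≤ 10^(−5): m ≥ 5·ln10/|ln 0.9541887| = 11.5129/0.0468938 = 245.510 ⇒ m = 246.

m = 246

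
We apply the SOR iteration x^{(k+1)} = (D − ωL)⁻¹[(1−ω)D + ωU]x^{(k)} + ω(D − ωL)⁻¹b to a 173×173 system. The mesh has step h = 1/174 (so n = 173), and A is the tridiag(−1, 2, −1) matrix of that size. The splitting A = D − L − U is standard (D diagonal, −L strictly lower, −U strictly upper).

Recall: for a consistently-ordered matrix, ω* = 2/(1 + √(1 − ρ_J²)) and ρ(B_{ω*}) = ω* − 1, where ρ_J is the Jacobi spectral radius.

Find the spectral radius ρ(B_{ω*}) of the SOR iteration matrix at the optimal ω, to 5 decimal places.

B_J for the 173×173 system has eigenvalues cos(kπ/174); ρ_J = cos(π/174) = 0.99984.
√(1−ρ_J²) = |sin(π/174)| = 0.018054
ω* = 2/(1+0.018054) = 1.96453
At ω = 1.96453 every |λ(B_ω)| = ω−1, so ρ_SOR = 0.96453.

ρ_SOR = 0.96453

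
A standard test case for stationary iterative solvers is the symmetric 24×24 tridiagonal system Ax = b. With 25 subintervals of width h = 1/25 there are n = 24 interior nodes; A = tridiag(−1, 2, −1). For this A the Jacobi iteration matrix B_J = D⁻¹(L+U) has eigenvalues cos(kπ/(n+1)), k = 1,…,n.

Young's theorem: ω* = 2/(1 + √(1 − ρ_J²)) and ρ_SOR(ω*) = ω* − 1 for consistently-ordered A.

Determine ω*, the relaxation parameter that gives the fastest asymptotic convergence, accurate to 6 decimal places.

B_J for the 24×24 system has eigenvalues cos(kπ/25); ρ_J = cos(π/25) = 0.992115.
√(1−ρ_J²) simplifies to sin(π/25) = 0.1253332.
ω* = 2/(1+0.1253332) = 1.777251
and ρ(B_{ω*}) = 1.777251 − 1 = 0.777251.

ω* = 1.777251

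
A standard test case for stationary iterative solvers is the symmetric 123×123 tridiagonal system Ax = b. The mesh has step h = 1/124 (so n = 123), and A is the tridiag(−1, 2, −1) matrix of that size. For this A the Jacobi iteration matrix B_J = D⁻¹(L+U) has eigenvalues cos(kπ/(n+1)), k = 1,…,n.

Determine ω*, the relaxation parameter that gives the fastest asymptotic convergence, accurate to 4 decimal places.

ω* = 1.9506

With n=123, ρ(Jacobi) = cos(π/124) = 0.9997.
√(1−ρ_J²) simplifies to sin(π/124) = 0.02533.
ω* = 2 / (1 + 0.02533) = 2 / 1.02533 ≈ 1.9506.
and ρ(B_{ω*}) = 1.9506 − 1 = 0.9506.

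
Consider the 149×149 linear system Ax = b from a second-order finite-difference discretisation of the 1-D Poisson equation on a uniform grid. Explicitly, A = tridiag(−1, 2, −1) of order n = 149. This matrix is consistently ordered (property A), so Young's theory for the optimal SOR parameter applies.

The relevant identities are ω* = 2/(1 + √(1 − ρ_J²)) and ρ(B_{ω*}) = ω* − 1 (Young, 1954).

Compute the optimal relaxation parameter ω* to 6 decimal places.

ω* = 1.958974

With n=149, ρ(Jacobi) = cos(π/150) = 0.999781.
√(1 − cos²(π/150)) = sin(π/150) ≈ 0.0209424.
ω* = 2/(1 + 0.0209424) = 2/1.0209424 = 1.958974.
[ρ_SOR] ω* − 1 = 0.958974.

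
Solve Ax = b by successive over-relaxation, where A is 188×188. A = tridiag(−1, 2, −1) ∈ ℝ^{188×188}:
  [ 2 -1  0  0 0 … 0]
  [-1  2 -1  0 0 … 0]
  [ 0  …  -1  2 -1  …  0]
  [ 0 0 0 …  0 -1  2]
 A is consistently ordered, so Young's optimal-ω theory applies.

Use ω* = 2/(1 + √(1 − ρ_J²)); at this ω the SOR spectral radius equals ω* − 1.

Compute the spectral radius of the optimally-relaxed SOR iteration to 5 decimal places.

[ρ_J] n=188: ρ(B_J) = cos(π/(n+1)) = cos(π/189) = 0.99986.
√(1−ρ_J²) simplifies to sin(π/189) = 0.016621.
Then 2/(1+√(1−ρ_J²)) = 2/(1+0.016621); ω* = 2/1.016621 = 1.96730.
[ρ_SOR] ω* − 1 = 0.96730.

ρ_SOR = 0.96730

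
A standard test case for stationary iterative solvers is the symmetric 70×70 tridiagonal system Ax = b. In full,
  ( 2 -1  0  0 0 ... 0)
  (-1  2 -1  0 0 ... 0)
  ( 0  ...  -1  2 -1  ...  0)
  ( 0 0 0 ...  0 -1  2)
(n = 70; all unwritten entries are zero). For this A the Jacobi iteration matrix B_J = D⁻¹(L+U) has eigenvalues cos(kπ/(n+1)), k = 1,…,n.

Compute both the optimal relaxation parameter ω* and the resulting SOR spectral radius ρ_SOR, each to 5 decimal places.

ω* = 1.91528, ρ_SOR = 0.91528

n=70: λ(B_J) = 1 − λ(A)/2 = cos(kπ/71); k=1 gives ρ_J = 0.99902.
√(1−ρ_J²) simplifies to sin(π/71) = 0.044233.
[ω*] 2 ÷ (1 + 0.044233) = 2 ÷ 1.044233 = 1.91528.
ρ_SOR = ω* − 1 ≈ 0.91528.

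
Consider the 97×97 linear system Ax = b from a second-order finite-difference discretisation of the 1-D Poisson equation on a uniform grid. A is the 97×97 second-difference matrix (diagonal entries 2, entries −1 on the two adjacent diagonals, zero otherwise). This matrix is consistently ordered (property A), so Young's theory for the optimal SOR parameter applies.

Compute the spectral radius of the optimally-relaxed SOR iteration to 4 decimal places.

ρ_SOR = 0.9379

n=97: λ(B_J) = 1 − λ(A)/2 = cos(kπ/98); k=1 gives ρ_J = 0.9995.
1 − cos²(π/98) = sin²(π/98) ⇒ √(1−ρ_J²) = sin(π/98) = 0.03205.
So ω* = 2/1.03205 = 1.9379 (Young).
Hence ρ(B_{ω*}) = 1.9379 − 1 = 0.9379.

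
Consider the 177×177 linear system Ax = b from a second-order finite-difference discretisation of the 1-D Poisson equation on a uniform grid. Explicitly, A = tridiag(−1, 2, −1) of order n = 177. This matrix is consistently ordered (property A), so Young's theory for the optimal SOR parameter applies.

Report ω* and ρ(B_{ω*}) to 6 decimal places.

n=177: λ(B_J) = 1 − λ(A)/2 = cos(kπ/178); k=1 gives ρ_J = 0.999844.
root = sin(π/178) = 0.0176485  (since 1−cos² = sin²).
[ω*] 2 ÷ (1 + 0.0176485) = 2 ÷ 1.0176485 = 1.965315.
At ω = 1.965315 every |λ(B_ω)| = ω−1, so ρ_SOR = 0.965315.

ω* = 1.965315, ρ_SOR = 0.965315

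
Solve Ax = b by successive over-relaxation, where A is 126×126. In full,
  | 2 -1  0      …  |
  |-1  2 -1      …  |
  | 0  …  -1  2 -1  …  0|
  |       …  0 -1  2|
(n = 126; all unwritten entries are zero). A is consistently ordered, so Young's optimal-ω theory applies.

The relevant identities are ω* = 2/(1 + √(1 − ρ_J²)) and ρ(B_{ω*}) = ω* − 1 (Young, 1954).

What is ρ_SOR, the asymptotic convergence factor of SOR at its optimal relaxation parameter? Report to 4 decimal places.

ρ_J = max_k |cos(kπ/127)| = cos(π/127) = 0.9997
1 − cos²(π/127) = sin²(π/127) ⇒ √(1−ρ_J²) = sin(π/127) = 0.02473.
ω* = 2/(1+0.02473) = 1.9517
ρ_SOR = ω* − 1 = 1.9517 − 1 = 0.9517.

ρ_SOR = 0.9517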